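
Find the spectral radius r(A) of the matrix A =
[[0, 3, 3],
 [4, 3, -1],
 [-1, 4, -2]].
r(A) ≈ 5.6186

The eigenvalues of A are the roots of its characteristic polynomial. With M = A (coefficients from the trace, the sum of principal 2x2 minors, and det A):
  p(λ) = det(λ I - M) = λ^3 - λ^2 - 11λ - 84.
No integer candidate from the rational root theorem (±divisors of 84) is a root, so the roots are irrational. The cubic discriminant is Δ = -202035 < 0, so there is one real root and a complex-conjugate pair. p(5) = -39 and p(6) = 30 have opposite signs, so a root lies in (5, 6); Newton's method refines it to λ ≈ 5.6186. Dividing out (λ - (5.6186)) leaves approximately λ^2 + 4.6186λ + 14.9503. For λ^2 + 4.6186λ + 14.9503 the discriminant is -38.4695. It is negative, so the remaining roots are the complex-conjugate pair λ ≈ -2.3093 ± 3.1012i. Their product equals the constant term, so |λ|^2 ≈ 14.9503 and |λ| ≈ 3.8666.
Thus the eigenvalues (to 4 decimals) are 5.6186 (modulus 5.6186); -2.3093 ± 3.1012i (modulus 3.8666). The spectral radius is the largest modulus: r(A) ≈ 5.6186. (Cross-check: r(A) ≤ ||A||_2 ≈ 6.1205; equality holds whenever A is normal, though it can also hold for some non-normal A.)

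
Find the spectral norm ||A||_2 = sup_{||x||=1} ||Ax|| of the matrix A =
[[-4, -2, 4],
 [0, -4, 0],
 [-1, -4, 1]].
||A||_2 = sqrt(52) ≈ 7.2111 (= sqrt(largest eigenvalue of A^T A))

||A||_2 = sigma_max(A) = sqrt(lambda_max(A^T A)). Form the symmetric matrix M = A^T A =
[[17, 12, -17],
 [12, 36, -12],
 [-17, -12, 17]].
Its characteristic polynomial (trace, sum of principal 2x2 minors, determinant of M give the coefficients) is
  p(λ) = det(λ I - M) = λ^3 - 70λ^2 + 936λ.
The constant term is 0, so λ = 0 is a root. Dividing out λ leaves p(λ) = λ(λ^2 - 70λ + 936). For λ^2 - 70λ + 936 the discriminant is 1156. It is a perfect square (34^2), so the roots are rational: λ = (70 ± 34)/2 = 52, 18.
So the eigenvalues of A^T A are ≈ 0, 18, 52 (all ≥ 0, as they must be for A^T A). The largest is λ_max = 52, hence ||A||_2 = sqrt(λ_max) = sqrt(52) ≈ 7.2111.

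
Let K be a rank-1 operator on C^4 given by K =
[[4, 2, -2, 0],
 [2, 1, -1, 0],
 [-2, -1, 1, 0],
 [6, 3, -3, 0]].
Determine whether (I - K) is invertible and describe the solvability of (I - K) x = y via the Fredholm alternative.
(I - K) is invertible (det(I - K) = -5 ≠ 0), so for every y in C^4 the equation (I - K) x = y has a unique solution.

K has rank 1, so it is an outer product K = u v^T: every row of K is a multiple of one row vector. Reading off the entries, u = (2, 1, -1, 3) and v = (2, 1, -1, 0) (row i of K equals u_i·v^T). A rank-one matrix u v^T satisfies K u = u (v·u) and kills the (3)-dimensional subspace v^⊥, so its characteristic polynomial is lambda^3 (lambda - v·u) with v·u = tr K = 6. Hence the eigenvalues of I - K are 1 (multiplicity 3) and 1 - (6) = -5, so det(I - K) = -5. (Direct check: I - K =
[[-3, -2, 2, 0],
 [-2, 0, 1, 0],
 [2, 1, 0, 0],
 [-6, -3, 3, 1]]
has determinant -5.) The finite-dimensional Fredholm alternative says: either (I - K) is invertible, or ker(I - K) ≠ {0} and then range(I - K) = ker((I - K)^*)^⊥, with dim ker(I - K) = dim ker((I - K)^*). Since det(I - K) ≠ 0, 1 is not an eigenvalue of K and ker(I - K) = {0}, so we are in the first case: for every y there is a unique x = (I - K)^(-1) y. Explicitly, by the Sherman–Morrison formula, (I - u v^T)^(-1) = I + u v^T/(1 - v·u), i.e. (I - K)^(-1) = I + K/(-5).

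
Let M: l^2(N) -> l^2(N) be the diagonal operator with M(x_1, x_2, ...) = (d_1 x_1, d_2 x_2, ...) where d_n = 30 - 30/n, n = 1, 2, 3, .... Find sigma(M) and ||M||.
sigma(M) = {30 - 30/n : n ≥ 1} ∪ {30}; ||M|| = 30

A bounded diagonal operator on l^2 with diagonal entries d_n has spectrum equal to the closure of {d_n : n ≥ 1}: every d_n is an eigenvalue (with eigenvector e_n), so {d_n} ⊂ sigma(M); the spectrum is closed, so its closure is too; and for lambda not in the closure, (M - lambda I) has bounded inverse (the diagonal entries 1/(d_n - lambda) are bounded). For our sequence d_n = 30 - 30/n, n = 1, 2, 3, ...:
  - {d_n} = {30 - 30/n : n ≥ 1}; the only limit point is 30
  - closure = {30 - 30/n : n ≥ 1} ∪ {30}
For the norm: a diagonal operator has ||M|| = sup_n |d_n|. Here d_n = 30 - 30/n increases monotonically from d_1 = 0 toward 30, with all terms in [0, 30); so sup_n |d_n| = 30 (the supremum is the limit, not attained). So ||M|| = 30.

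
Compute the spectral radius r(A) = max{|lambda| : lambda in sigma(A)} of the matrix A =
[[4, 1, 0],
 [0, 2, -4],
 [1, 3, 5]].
r(A) ≈ 4.8371

The eigenvalues of A are the roots of its characteristic polynomial. With M = A (coefficients from the trace, the sum of principal 2x2 minors, and det A):
  p(λ) = det(λ I - M) = λ^3 - 11λ^2 + 50λ - 84.
No integer candidate from the rational root theorem (±divisors of 84) is a root, so the roots are irrational. The cubic discriminant is Δ = -3628 < 0, so there is one real root and a complex-conjugate pair. p(3) = -6 and p(4) = 4 have opposite signs, so a root lies in (3, 4); Newton's method refines it to λ ≈ 3.5901. Dividing out (λ - (3.5901)) leaves approximately λ^2 - 7.4099λ + 23.3978. For λ^2 - 7.4099λ + 23.3978 the discriminant is -38.6843. It is negative, so the remaining roots are the complex-conjugate pair λ ≈ 3.705 ± 3.1098i. Their product equals the constant term, so |λ|^2 ≈ 23.3978 and |λ| ≈ 4.8371.
Thus the eigenvalues (to 4 decimals) are 3.5901 (modulus 3.5901); 3.705 ± 3.1098i (modulus 4.8371). The spectral radius is the largest modulus: r(A) ≈ 4.8371. (Cross-check: r(A) ≤ ||A||_2 ≈ 6.6573; equality holds whenever A is normal, though it can also hold for some non-normal A.)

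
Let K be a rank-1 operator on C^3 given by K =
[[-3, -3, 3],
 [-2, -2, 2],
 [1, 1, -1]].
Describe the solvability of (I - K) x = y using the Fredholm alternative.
(I - K) is invertible (det(I - K) = 7 ≠ 0), so for every y in C^3 the equation (I - K) x = y has a unique solution.

K has rank 1, so it is an outer product K = u v^T: every row of K is a multiple of one row vector. Reading off the entries, u = (3, 2, -1) and v = (-1, -1, 1) (row i of K equals u_i·v^T). A rank-one matrix u v^T satisfies K u = u (v·u) and kills the (2)-dimensional subspace v^⊥, so its characteristic polynomial is lambda^2 (lambda - v·u) with v·u = tr K = -6. Hence the eigenvalues of I - K are 1 (multiplicity 2) and 1 - (-6) = 7, so det(I - K) = 7. (Direct check: I - K =
[[4, 3, -3],
 [2, 3, -2],
 [-1, -1, 2]]
has determinant 7.) The finite-dimensional Fredholm alternative says: either (I - K) is invertible, or ker(I - K) ≠ {0} and then range(I - K) = ker((I - K)^*)^⊥, with dim ker(I - K) = dim ker((I - K)^*). Since det(I - K) ≠ 0, 1 is not an eigenvalue of K and ker(I - K) = {0}, so we are in the first case: for every y there is a unique x = (I - K)^(-1) y. Explicitly, by the Sherman–Morrison formula, (I - u v^T)^(-1) = I + u v^T/(1 - v·u), i.e. (I - K)^(-1) = I + K/(7).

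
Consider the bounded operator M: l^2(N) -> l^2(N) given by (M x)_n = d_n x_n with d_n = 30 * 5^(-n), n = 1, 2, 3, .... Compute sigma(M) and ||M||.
sigma(M) = {30 * 5^(-n) : n ≥ 1} ∪ {0}; ||M|| = 6

A bounded diagonal operator on l^2 with diagonal entries d_n has spectrum equal to the closure of {d_n : n ≥ 1}: every d_n is an eigenvalue (with eigenvector e_n), so {d_n} ⊂ sigma(M); the spectrum is closed, so its closure is too; and for lambda not in the closure, (M - lambda I) has bounded inverse (the diagonal entries 1/(d_n - lambda) are bounded). For our sequence d_n = 30 * 5^(-n), n = 1, 2, 3, ...:
  - {d_n} = {30 * 5^(-n) : n ≥ 1}; the only limit point is 0
  - closure = {30 * 5^(-n) : n ≥ 1} ∪ {0}
For the norm: a diagonal operator has ||M|| = sup_n |d_n|. Here d_n = 30 * 5^(-n) is positive and decreasing, so sup_n |d_n| = d_1 = 30/5 = 6. So ||M|| = 6.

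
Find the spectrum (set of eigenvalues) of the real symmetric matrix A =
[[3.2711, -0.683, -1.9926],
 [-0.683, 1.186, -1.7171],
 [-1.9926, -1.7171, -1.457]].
sigma(A) ≈ {-3, 2, 4}

A is real symmetric, so its spectrum consists of real eigenvalues. Expanding the characteristic polynomial of the displayed matrix gives
  det(λ I - A) = p(λ) = λ^3 + (-3)λ^2 + (-10)λ + (24).
Solving p(λ) = 0 yields eigenvalues ≈ -3, 2, 4. (A is shown rounded to 4 decimals, so these recover the underlying integer eigenvalues to within that precision.)
Verification: the trace of A = 3 equals the sum of eigenvalues 3, and det(A) ≈ -24.0001 matches the eigenvalue product -24.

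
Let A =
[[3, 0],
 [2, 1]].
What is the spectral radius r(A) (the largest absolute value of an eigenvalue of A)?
r(A) = 3

The eigenvalues of A are the roots of its characteristic polynomial. With M = A (coefficients from the trace and determinant):
  p(λ) = det(λ I - M) = λ^2 - 4λ + 3.
For λ^2 - 4λ + 3 the discriminant is 4. It is a perfect square (2^2), so the roots are rational: λ = (4 ± 2)/2 = 3, 1.
Thus the eigenvalues (to 4 decimals) are 3 (modulus 3); 1 (modulus 1). The spectral radius is the largest modulus: r(A) = 3. (Cross-check: r(A) ≤ ||A||_2 ≈ 3.6503; equality holds whenever A is normal, though it can also hold for some non-normal A.)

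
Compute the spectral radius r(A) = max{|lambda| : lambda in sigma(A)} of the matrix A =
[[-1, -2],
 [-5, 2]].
r(A) = 4

The eigenvalues of A are the roots of its characteristic polynomial. With M = A (coefficients from the trace and determinant):
  p(λ) = det(λ I - M) = λ^2 - λ - 12.
For λ^2 - λ - 12 the discriminant is 49. It is a perfect square (7^2), so the roots are rational: λ = (1 ± 7)/2 = 4, -3.
Thus the eigenvalues (to 4 decimals) are 4 (modulus 4); -3 (modulus 3). The spectral radius is the largest modulus: r(A) = 4. (Cross-check: r(A) ≤ ||A||_2 ≈ 5.389; equality holds whenever A is normal, though it can also hold for some non-normal A.)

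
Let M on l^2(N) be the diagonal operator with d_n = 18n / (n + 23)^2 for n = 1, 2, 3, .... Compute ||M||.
||M|| = 9/46 (attained at n = 23)

For M diagonal, ||M|| = sup_n |d_n|. Treat f(x) = 18x / (x + 23)^2 for real x > 0. By the quotient rule, f'(x) = 18(23 - x)/(x + 23)^3, which is positive for x < 23 and negative for x > 23. So f has a unique maximum at x = 23, and since 23 is a positive integer, the supremum over n ≥ 1 is attained at n = 23: d_23 = 18·23/(23 + 23)^2 = 18·23/2116 = 9/46. Hence ||M|| = 9/46.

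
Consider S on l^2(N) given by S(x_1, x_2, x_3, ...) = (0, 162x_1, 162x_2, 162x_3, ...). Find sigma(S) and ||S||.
sigma(S) = closed disk {z in C : |z| ≤ 162}; ||S|| = 162

Note S = 162·U where U is the unit right shift (U x)_k = x_{k-1} (with x_0 := 0); so ||S|| = 162||U|| and sigma(S) = 162·sigma(U). ||S x||^2 = sum_{k≥1} |162x_k|^2 = 26244||x||^2, so ||S|| = 162 and sigma(S) ⊂ {|z| ≤ 162}. For any |lambda| < 162, the equation (S - lambda I) x = 0 forces x_1 = 0, then 162x_k = lambda x_{k+1} ⇒ x = 0, so S has no eigenvalues. But (S - lambda I) is not surjective for |lambda| < 162: solving (S - lambda I) x = e_1 would require x_n proportional to (lambda/162)^(-n), which is not in l^2. So every |lambda| < 162 lies in the residual spectrum. The boundary |lambda| = 162 is in the approximate point spectrum (the spectrum is closed). Hence sigma(S) is the closed disk of radius 162.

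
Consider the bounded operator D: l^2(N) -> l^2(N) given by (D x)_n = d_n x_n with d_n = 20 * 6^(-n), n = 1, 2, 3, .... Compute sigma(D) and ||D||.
sigma(D) = {20 * 6^(-n) : n ≥ 1} ∪ {0}; ||D|| = 10/3

A bounded diagonal operator on l^2 with diagonal entries d_n has spectrum equal to the closure of {d_n : n ≥ 1}: every d_n is an eigenvalue (with eigenvector e_n), so {d_n} ⊂ sigma(D); the spectrum is closed, so its closure is too; and for lambda not in the closure, (D - lambda I) has bounded inverse (the diagonal entries 1/(d_n - lambda) are bounded). For our sequence d_n = 20 * 6^(-n), n = 1, 2, 3, ...:
  - {d_n} = {20 * 6^(-n) : n ≥ 1}; the only limit point is 0
  - closure = {20 * 6^(-n) : n ≥ 1} ∪ {0}
For the norm: a diagonal operator has ||D|| = sup_n |d_n|. Here d_n = 20 * 6^(-n) is positive and decreasing, so sup_n |d_n| = d_1 = 20/6 = 10/3. So ||D|| = 10/3.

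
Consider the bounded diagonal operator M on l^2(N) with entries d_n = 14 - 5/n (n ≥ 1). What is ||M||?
||M|| = 14

For a diagonal operator on l^2 with entries d_n, ||M|| = sup_n |d_n|. Here d_1 = 9, d_2 = 23/2, ..., and d_n = 14 - 5/n increases monotonically toward 14. All terms lie in [9, 14), so |d_n| = d_n and the supremum is the limit 14, which is not attained by any individual d_n. Hence ||M|| = 14.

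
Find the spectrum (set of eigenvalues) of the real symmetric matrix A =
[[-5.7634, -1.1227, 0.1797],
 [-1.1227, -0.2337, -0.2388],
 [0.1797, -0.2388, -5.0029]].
sigma(A) ≈ {-6, -5, 0}

A is real symmetric, so its spectrum consists of real eigenvalues. Expanding the characteristic polynomial of the displayed matrix gives
  det(λ I - A) = p(λ) = λ^3 + (11)λ^2 + (30)λ + (0).
Solving p(λ) = 0 yields eigenvalues ≈ -6, -5, 0. (A is shown rounded to 4 decimals, so these recover the underlying integer eigenvalues to within that precision.)
Verification: the trace of A = -11 equals the sum of eigenvalues -11, and det(A) ≈ 0.0001 matches the eigenvalue product 0.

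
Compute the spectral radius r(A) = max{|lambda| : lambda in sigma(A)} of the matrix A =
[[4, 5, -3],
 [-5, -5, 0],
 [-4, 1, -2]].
r(A) ≈ 4.2767

The eigenvalues of A are the roots of its characteristic polynomial. With M = A (coefficients from the trace, the sum of principal 2x2 minors, and det A):
  p(λ) = det(λ I - M) = λ^3 + 3λ^2 - 5λ - 65.
No integer candidate from the rational root theorem (±divisors of 65) is a root, so the roots are irrational. The cubic discriminant is Δ = -88780 < 0, so there is one real root and a complex-conjugate pair. p(3) = -26 and p(4) = 27 have opposite signs, so a root lies in (3, 4); Newton's method refines it to λ ≈ 3.5538. Dividing out (λ - (3.5538)) leaves approximately λ^2 + 6.5538λ + 18.2905. For λ^2 + 6.5538λ + 18.2905 the discriminant is -30.2102. It is negative, so the remaining roots are the complex-conjugate pair λ ≈ -3.2769 ± 2.7482i. Their product equals the constant term, so |λ|^2 ≈ 18.2905 and |λ| ≈ 4.2767.
Thus the eigenvalues (to 4 decimals) are 3.5538 (modulus 3.5538); -3.2769 ± 2.7482i (modulus 4.2767). The spectral radius is the largest modulus: r(A) ≈ 4.2767. (Cross-check: r(A) ≤ ||A||_2 ≈ 9.8807; equality holds whenever A is normal, though it can also hold for some non-normal A.)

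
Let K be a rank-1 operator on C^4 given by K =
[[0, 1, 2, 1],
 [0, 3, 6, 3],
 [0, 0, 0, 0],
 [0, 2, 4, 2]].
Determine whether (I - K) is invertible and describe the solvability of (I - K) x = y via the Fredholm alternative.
(I - K) is invertible (det(I - K) = -4 ≠ 0), so for every y in C^4 the equation (I - K) x = y has a unique solution.

K has rank 1, so it is an outer product K = u v^T: every row of K is a multiple of one row vector. Reading off the entries, u = (-1, -3, 0, -2) and v = (0, -1, -2, -1) (row i of K equals u_i·v^T). A rank-one matrix u v^T satisfies K u = u (v·u) and kills the (3)-dimensional subspace v^⊥, so its characteristic polynomial is lambda^3 (lambda - v·u) with v·u = tr K = 5. Hence the eigenvalues of I - K are 1 (multiplicity 3) and 1 - (5) = -4, so det(I - K) = -4. (Direct check: I - K =
[[1, -1, -2, -1],
 [0, -2, -6, -3],
 [0, 0, 1, 0],
 [0, -2, -4, -1]]
has determinant -4.) The finite-dimensional Fredholm alternative says: either (I - K) is invertible, or ker(I - K) ≠ {0} and then range(I - K) = ker((I - K)^*)^⊥, with dim ker(I - K) = dim ker((I - K)^*). Since det(I - K) ≠ 0, 1 is not an eigenvalue of K and ker(I - K) = {0}, so we are in the first case: for every y there is a unique x = (I - K)^(-1) y. Explicitly, by the Sherman–Morrison formula, (I - u v^T)^(-1) = I + u v^T/(1 - v·u), i.e. (I - K)^(-1) = I + K/(-4).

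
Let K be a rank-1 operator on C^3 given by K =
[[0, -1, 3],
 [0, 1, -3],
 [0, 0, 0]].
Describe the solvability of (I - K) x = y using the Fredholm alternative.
(I - K) is singular (det(I - K) = 0, i.e. 1 ∈ sigma(K)). (I - K) x = y is solvable iff y ⊥ ker((I - K)^*) = span{(0, 1, -3)}, i.e. iff y_2 - 3y_3 = 0. When solvable, the solutions are x = y + c·(-1, 1, 0), c arbitrary (ker(I - K) = span{(-1, 1, 0)}, dimension 1).

K has rank 1, so it is an outer product K = u v^T: every row of K is a multiple of one row vector. Reading off the entries, u = (-1, 1, 0) and v = (0, 1, -3) (row i of K equals u_i·v^T). A rank-one matrix u v^T satisfies K u = u (v·u) and kills the (2)-dimensional subspace v^⊥, so its characteristic polynomial is lambda^2 (lambda - v·u) with v·u = tr K = 1. Hence the eigenvalues of I - K are 1 (multiplicity 2) and 1 - (1) = 0, so det(I - K) = 0. (Direct check: I - K =
[[1, 1, -3],
 [0, 0, 3],
 [0, 0, 1]]
has determinant 0.) So 1 is an eigenvalue of K and (I - K) is not invertible. The finite-dimensional Fredholm alternative says: either (I - K) is invertible, or ker(I - K) ≠ {0} and then range(I - K) = ker((I - K)^*)^⊥, with dim ker(I - K) = dim ker((I - K)^*). We are in the second case, so we need both kernels. Kernel of I - K: (I - K) u = u - u (v·u) = u - u = 0, so ker(I - K) = span{u} = span{(-1, 1, 0)} (it is exactly 1-dimensional because rank(I - K) = 2). Kernel of the adjoint: K is real, so (I - K)^* = I - K^T = I - v u^T, and (I - v u^T) v = v - v (u·v) = 0; hence ker((I - K)^*) = span{v} = span{(0, 1, -3)}. Therefore (I - K) x = y is solvable iff <y, v> = 0, i.e. iff y_2 - 3y_3 = 0. When this holds, K y = u (v·y) = 0, so (I - K) y = y and x = y is a particular solution; the full solution set is the line x = y + c·u = y + c·(-1, 1, 0), c ∈ C.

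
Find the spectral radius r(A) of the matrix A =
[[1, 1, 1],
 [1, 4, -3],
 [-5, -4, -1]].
r(A) ≈ 5.9604

The eigenvalues of A are the roots of its characteristic polynomial. With M = A (coefficients from the trace, the sum of principal 2x2 minors, and det A):
  p(λ) = det(λ I - M) = λ^3 - 4λ^2 - 9λ - 16.
No integer candidate from the rational root theorem (±divisors of 16) is a root, so the roots are irrational. The cubic discriminant is Δ = -17164 < 0, so there is one real root and a complex-conjugate pair. p(5) = -36 and p(6) = 2 have opposite signs, so a root lies in (5, 6); Newton's method refines it to λ ≈ 5.9604. Dividing out (λ - (5.9604)) leaves approximately λ^2 + 1.9604λ + 2.6844. For λ^2 + 1.9604λ + 2.6844 the discriminant is -6.8946. It is negative, so the remaining roots are the complex-conjugate pair λ ≈ -0.9802 ± 1.3129i. Their product equals the constant term, so |λ|^2 ≈ 2.6844 and |λ| ≈ 1.6384.
Thus the eigenvalues (to 4 decimals) are 5.9604 (modulus 5.9604); -0.9802 ± 1.3129i (modulus 1.6384). The spectral radius is the largest modulus: r(A) ≈ 5.9604. (Cross-check: r(A) ≤ ||A||_2 ≈ 7.4446; equality holds whenever A is normal, though it can also hold for some non-normal A.)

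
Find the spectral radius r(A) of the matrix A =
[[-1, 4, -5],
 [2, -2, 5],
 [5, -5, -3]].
r(A) ≈ 7.9912

The eigenvalues of A are the roots of its characteristic polynomial. With M = A (coefficients from the trace, the sum of principal 2x2 minors, and det A):
  p(λ) = det(λ I - M) = λ^3 + 6λ^2 + 53λ - 93.
No integer candidate from the rational root theorem (±divisors of 93) is a root, so the roots are irrational. The cubic discriminant is Δ = -1179887 < 0, so there is one real root and a complex-conjugate pair. p(1) = -33 and p(2) = 45 have opposite signs, so a root lies in (1, 2); Newton's method refines it to λ ≈ 1.4563. Dividing out (λ - (1.4563)) leaves approximately λ^2 + 7.4563λ + 63.8589. For λ^2 + 7.4563λ + 63.8589 the discriminant is -199.8388. It is negative, so the remaining roots are the complex-conjugate pair λ ≈ -3.7282 ± 7.0682i. Their product equals the constant term, so |λ|^2 ≈ 63.8589 and |λ| ≈ 7.9912.
Thus the eigenvalues (to 4 decimals) are 1.4563 (modulus 1.4563); -3.7282 ± 7.0682i (modulus 7.9912). The spectral radius is the largest modulus: r(A) ≈ 7.9912. (Cross-check: r(A) ≤ ||A||_2 ≈ 8.8736; equality holds whenever A is normal, though it can also hold for some non-normal A.)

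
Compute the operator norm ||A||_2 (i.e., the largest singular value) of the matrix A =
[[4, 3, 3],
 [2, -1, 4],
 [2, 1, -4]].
||A||_2 ≈ 6.9577 (= sqrt(largest eigenvalue of A^T A))

||A||_2 = sigma_max(A) = sqrt(lambda_max(A^T A)). Form the symmetric matrix M = A^T A =
[[24, 12, 12],
 [12, 11, 1],
 [12, 1, 41]].
Its characteristic polynomial (trace, sum of principal 2x2 minors, determinant of M give the coefficients) is
  p(λ) = det(λ I - M) = λ^3 - 76λ^2 + 1410λ - 3600.
No integer candidate from the rational root theorem (±divisors of 3600) is a root, so the roots are irrational. The cubic discriminant is Δ = 543175200 > 0, so there are three distinct real roots. p(3) = -27 and p(4) = 888 have opposite signs, so a root lies in (3, 4); Newton's method refines it to λ ≈ 3.0276. p(24) = 288 and p(25) = -225 have opposite signs, so a root lies in (24, 25); Newton's method refines it to λ ≈ 24.5626. p(48) = -432 and p(49) = 663 have opposite signs, so a root lies in (48, 49); Newton's method refines it to λ ≈ 48.4099. Check (Vieta): the three roots sum to 76, matching tr M = 76.
So the eigenvalues of A^T A are ≈ 3.0276, 24.5626, 48.4099 (all ≥ 0, as they must be for A^T A). The largest is λ_max ≈ 48.4099, hence ||A||_2 = sqrt(λ_max) ≈ 6.9577.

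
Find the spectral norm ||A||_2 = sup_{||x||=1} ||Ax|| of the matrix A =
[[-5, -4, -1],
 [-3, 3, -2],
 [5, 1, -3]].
||A||_2 ≈ 8.1293 (= sqrt(largest eigenvalue of A^T A))

||A||_2 = sigma_max(A) = sqrt(lambda_max(A^T A)). Form the symmetric matrix M = A^T A =
[[59, 16, -4],
 [16, 26, -5],
 [-4, -5, 14]].
Its characteristic polynomial (trace, sum of principal 2x2 minors, determinant of M give the coefficients) is
  p(λ) = det(λ I - M) = λ^3 - 99λ^2 + 2427λ - 16641.
No integer candidate from the rational root theorem (±divisors of 16641) is a root, so the roots are irrational. The cubic discriminant is Δ = 454794048 > 0, so there are three distinct real roots. p(12) = -45 and p(13) = 376 have opposite signs, so a root lies in (12, 13); Newton's method refines it to λ ≈ 12.0943. p(20) = 299 and p(21) = -72 have opposite signs, so a root lies in (20, 21); Newton's method refines it to λ ≈ 20.8207. p(66) = -207 and p(67) = 2320 have opposite signs, so a root lies in (66, 67); Newton's method refines it to λ ≈ 66.085. Check (Vieta): the three roots sum to 99, matching tr M = 99.
So the eigenvalues of A^T A are ≈ 12.0943, 20.8207, 66.085 (all ≥ 0, as they must be for A^T A). The largest is λ_max ≈ 66.085, hence ||A||_2 = sqrt(λ_max) ≈ 8.1293.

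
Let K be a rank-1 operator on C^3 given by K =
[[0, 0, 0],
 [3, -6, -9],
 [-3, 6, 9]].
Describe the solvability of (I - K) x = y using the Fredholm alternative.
(I - K) is invertible (det(I - K) = -2 ≠ 0), so for every y in C^3 the equation (I - K) x = y has a unique solution.

K has rank 1, so it is an outer product K = u v^T: every row of K is a multiple of one row vector. Reading off the entries, u = (0, -3, 3) and v = (-1, 2, 3) (row i of K equals u_i·v^T). A rank-one matrix u v^T satisfies K u = u (v·u) and kills the (2)-dimensional subspace v^⊥, so its characteristic polynomial is lambda^2 (lambda - v·u) with v·u = tr K = 3. Hence the eigenvalues of I - K are 1 (multiplicity 2) and 1 - (3) = -2, so det(I - K) = -2. (Direct check: I - K =
[[1, 0, 0],
 [-3, 7, 9],
 [3, -6, -8]]
has determinant -2.) The finite-dimensional Fredholm alternative says: either (I - K) is invertible, or ker(I - K) ≠ {0} and then range(I - K) = ker((I - K)^*)^⊥, with dim ker(I - K) = dim ker((I - K)^*). Since det(I - K) ≠ 0, 1 is not an eigenvalue of K and ker(I - K) = {0}, so we are in the first case: for every y there is a unique x = (I - K)^(-1) y. Explicitly, by the Sherman–Morrison formula, (I - u v^T)^(-1) = I + u v^T/(1 - v·u), i.e. (I - K)^(-1) = I + K/(-2).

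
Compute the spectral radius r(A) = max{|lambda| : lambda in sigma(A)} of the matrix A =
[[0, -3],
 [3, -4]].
r(A) = 3

The eigenvalues of A are the roots of its characteristic polynomial. With M = A (coefficients from the trace and determinant):
  p(λ) = det(λ I - M) = λ^2 + 4λ + 9.
For λ^2 + 4λ + 9 the discriminant is -20. It is negative, so the roots are the complex-conjugate pair λ = -2 ± (sqrt(20)/2) i ≈ -2 ± 2.2361i. For a conjugate pair the product of the roots equals the constant term, so |λ|^2 = 9 and |λ| = sqrt(9) = 3.
Thus the eigenvalues (to 4 decimals) are -2 ± 2.2361i (modulus 3). The spectral radius is the largest modulus: r(A) = 3. (Cross-check: r(A) ≤ ||A||_2 ≈ 5.6056; equality holds whenever A is normal, though it can also hold for some non-normal A.)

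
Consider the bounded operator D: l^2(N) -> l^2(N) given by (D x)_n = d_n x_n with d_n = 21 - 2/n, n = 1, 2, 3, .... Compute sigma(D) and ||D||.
sigma(D) = {21 - 2/n : n ≥ 1} ∪ {21}; ||D|| = 21

A bounded diagonal operator on l^2 with diagonal entries d_n has spectrum equal to the closure of {d_n : n ≥ 1}: every d_n is an eigenvalue (with eigenvector e_n), so {d_n} ⊂ sigma(D); the spectrum is closed, so its closure is too; and for lambda not in the closure, (D - lambda I) has bounded inverse (the diagonal entries 1/(d_n - lambda) are bounded). For our sequence d_n = 21 - 2/n, n = 1, 2, 3, ...:
  - {d_n} = {21 - 2/n : n ≥ 1}; the only limit point is 21
  - closure = {21 - 2/n : n ≥ 1} ∪ {21}
For the norm: a diagonal operator has ||D|| = sup_n |d_n|. Here d_n = 21 - 2/n increases monotonically from d_1 = 19 toward 21, with all terms in [19, 21); so sup_n |d_n| = 21 (the supremum is the limit, not attained). So ||D|| = 21.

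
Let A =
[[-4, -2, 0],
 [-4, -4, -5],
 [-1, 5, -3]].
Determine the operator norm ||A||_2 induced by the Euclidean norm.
||A||_2 ≈ 8.3171 (= sqrt(largest eigenvalue of A^T A))

||A||_2 = sigma_max(A) = sqrt(lambda_max(A^T A)). Form the symmetric matrix M = A^T A =
[[33, 19, 23],
 [19, 45, 5],
 [23, 5, 34]].
Its characteristic polynomial (trace, sum of principal 2x2 minors, determinant of M give the coefficients) is
  p(λ) = det(λ I - M) = λ^3 - 112λ^2 + 3222λ - 17956.
No integer candidate from the rational root theorem (±divisors of 17956) is a root, so the roots are irrational. The cubic discriminant is Δ = 3450137072 > 0, so there are three distinct real roots. p(7) = -547 and p(8) = 1164 have opposite signs, so a root lies in (7, 8); Newton's method refines it to λ ≈ 7.3085. p(35) = 489 and p(36) = -460 have opposite signs, so a root lies in (35, 36); Newton's method refines it to λ ≈ 35.5167. p(69) = -361 and p(70) = 1784 have opposite signs, so a root lies in (69, 70); Newton's method refines it to λ ≈ 69.1748. Check (Vieta): the three roots sum to 112, matching tr M = 112.
So the eigenvalues of A^T A are ≈ 7.3085, 35.5167, 69.1748 (all ≥ 0, as they must be for A^T A). The largest is λ_max ≈ 69.1748, hence ||A||_2 = sqrt(λ_max) ≈ 8.3171.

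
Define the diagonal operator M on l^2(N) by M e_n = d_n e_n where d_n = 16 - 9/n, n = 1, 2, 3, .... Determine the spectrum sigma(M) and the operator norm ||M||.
sigma(M) = {16 - 9/n : n ≥ 1} ∪ {16}; ||M|| = 16

A bounded diagonal operator on l^2 with diagonal entries d_n has spectrum equal to the closure of {d_n : n ≥ 1}: every d_n is an eigenvalue (with eigenvector e_n), so {d_n} ⊂ sigma(M); the spectrum is closed, so its closure is too; and for lambda not in the closure, (M - lambda I) has bounded inverse (the diagonal entries 1/(d_n - lambda) are bounded). For our sequence d_n = 16 - 9/n, n = 1, 2, 3, ...:
  - {d_n} = {16 - 9/n : n ≥ 1}; the only limit point is 16
  - closure = {16 - 9/n : n ≥ 1} ∪ {16}
For the norm: a diagonal operator has ||M|| = sup_n |d_n|. Here d_n = 16 - 9/n increases monotonically from d_1 = 7 toward 16, with all terms in [7, 16); so sup_n |d_n| = 16 (the supremum is the limit, not attained). So ||M|| = 16.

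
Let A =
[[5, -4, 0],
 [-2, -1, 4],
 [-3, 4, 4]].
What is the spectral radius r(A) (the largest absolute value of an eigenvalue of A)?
r(A) = (5 + sqrt(137))/2 ≈ 8.3523

The eigenvalues of A are the roots of its characteristic polynomial. With M = A (coefficients from the trace, the sum of principal 2x2 minors, and det A):
  p(λ) = det(λ I - M) = λ^3 - 8λ^2 - 13λ + 84.
By the rational root theorem any rational root is an integer divisor of 84. Testing λ = 3: p(3) = 27 - 72 - 39 + 84 = 0, so λ = 3 is a root. Dividing out (λ - 3) leaves p(λ) = (λ - 3)(λ^2 - 5λ - 28). For λ^2 - 5λ - 28 the discriminant is 137. It is nonnegative but not a perfect square, so the roots are real and irrational: λ = (5 ± sqrt(137))/2 ≈ 8.3523, -3.3523.
Thus the eigenvalues (to 4 decimals) are 8.3523 (modulus 8.3523); -3.3523 (modulus 3.3523); 3 (modulus 3). The spectral radius is the largest modulus: r(A) = (5 + sqrt(137))/2 ≈ 8.3523. (Cross-check: r(A) ≤ ||A||_2 ≈ 8.7876; equality holds whenever A is normal, though it can also hold for some non-normal A.)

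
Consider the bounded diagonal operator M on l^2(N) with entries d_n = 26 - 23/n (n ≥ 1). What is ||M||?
||M|| = 26

For a diagonal operator on l^2 with entries d_n, ||M|| = sup_n |d_n|. Here d_1 = 3, d_2 = 29/2, ..., and d_n = 26 - 23/n increases monotonically toward 26. All terms lie in [3, 26), so |d_n| = d_n and the supremum is the limit 26, which is not attained by any individual d_n. Hence ||M|| = 26.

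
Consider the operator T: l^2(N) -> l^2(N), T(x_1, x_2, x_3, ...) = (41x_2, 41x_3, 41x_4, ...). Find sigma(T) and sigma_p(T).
sigma(T) = closed disk {z in C : |z| ≤ 41}; sigma_p(T) = open disk {z in C : |z| < 41}

Note T = 41·V where V is the unit left shift (V x)_k = x_{k+1}; so sigma(T) = 41·sigma(V) and ||T|| = 41||V||. ||T x||^2 = 1681sum_{k≥2} |x_k|^2 ≤ 1681||x||^2, with equality on {x : x_1 = 0}, so ||T|| = 41. For any lambda with |lambda| < 41, set r = lambda/41 (|r| < 1); the vector x = (1, r, r^2, ...) is in l^2 and satisfies T x = 41(r, r^2, ...) = lambda x, so lambda is an eigenvalue. On the boundary |lambda| = 41 the geometric series diverges, so no l^2 eigenvector exists, but these lambda lie in the approximate point spectrum. Hence sigma(T) is the closed disk of radius 41 and sigma_p(T) is the open disk.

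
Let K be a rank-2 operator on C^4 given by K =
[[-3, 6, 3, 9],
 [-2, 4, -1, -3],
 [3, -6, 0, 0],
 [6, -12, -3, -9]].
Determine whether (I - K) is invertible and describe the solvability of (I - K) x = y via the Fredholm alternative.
(I - K) is invertible (det(I - K) = -105 ≠ 0), so for every y in C^4 the equation (I - K) x = y has a unique solution.

K has rank 2 and factors as K = U V^T = u1 v1^T + u2 v2^T with u1 = (0, 3, -3, -3), v1 = (-1, 2, 0, 0), u2 = (-3, 1, 0, 3), v2 = (1, -2, -1, -3) (multiplying out reproduces the displayed K). The nonzero eigenvalues of U V^T coincide with those of the 2 x 2 matrix G = V^T U = [[v1·u1, v1·u2], [v2·u1, v2·u2]] = [[6, 5], [6, -14]], and by the Sylvester determinant identity det(I_4 - U V^T) = det(I_2 - V^T U) = det([[-5, -5], [-6, 15]]) = (-5)(15) - (-5)(-6) = -105. (Direct check: I - K =
[[4, -6, -3, -9],
 [2, -3, 1, 3],
 [-3, 6, 1, 0],
 [-6, 12, 3, 10]]
has determinant -105.) The finite-dimensional Fredholm alternative says: either (I - K) is invertible, or ker(I - K) ≠ {0} and then range(I - K) = ker((I - K)^*)^⊥, with dim ker(I - K) = dim ker((I - K)^*). Since det(I - K) ≠ 0, 1 is not an eigenvalue of K and ker(I - K) = {0}, so we are in the first case: for every y there is a unique x = (I - K)^(-1) y. (Explicitly, by the Woodbury identity, (I - U V^T)^(-1) = I + U (I_2 - G)^(-1) V^T.)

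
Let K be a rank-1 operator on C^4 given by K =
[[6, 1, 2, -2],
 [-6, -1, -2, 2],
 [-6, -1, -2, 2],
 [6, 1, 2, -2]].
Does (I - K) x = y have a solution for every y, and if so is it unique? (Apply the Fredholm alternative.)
(I - K) is singular (det(I - K) = 0, i.e. 1 ∈ sigma(K)). (I - K) x = y is solvable iff y ⊥ ker((I - K)^*) = span{(6, 1, 2, -2)}, i.e. iff 6y_1 + y_2 + 2y_3 - 2y_4 = 0. When solvable, the solutions are x = y + c·(1, -1, -1, 1), c arbitrary (ker(I - K) = span{(1, -1, -1, 1)}, dimension 1).

K has rank 1, so it is an outer product K = u v^T: every row of K is a multiple of one row vector. Reading off the entries, u = (1, -1, -1, 1) and v = (6, 1, 2, -2) (row i of K equals u_i·v^T). A rank-one matrix u v^T satisfies K u = u (v·u) and kills the (3)-dimensional subspace v^⊥, so its characteristic polynomial is lambda^3 (lambda - v·u) with v·u = tr K = 1. Hence the eigenvalues of I - K are 1 (multiplicity 3) and 1 - (1) = 0, so det(I - K) = 0. (Direct check: I - K =
[[-5, -1, -2, 2],
 [6, 2, 2, -2],
 [6, 1, 3, -2],
 [-6, -1, -2, 3]]
has determinant 0.) So 1 is an eigenvalue of K and (I - K) is not invertible. The finite-dimensional Fredholm alternative says: either (I - K) is invertible, or ker(I - K) ≠ {0} and then range(I - K) = ker((I - K)^*)^⊥, with dim ker(I - K) = dim ker((I - K)^*). We are in the second case, so we need both kernels. Kernel of I - K: (I - K) u = u - u (v·u) = u - u = 0, so ker(I - K) = span{u} = span{(1, -1, -1, 1)} (it is exactly 1-dimensional because rank(I - K) = 3). Kernel of the adjoint: K is real, so (I - K)^* = I - K^T = I - v u^T, and (I - v u^T) v = v - v (u·v) = 0; hence ker((I - K)^*) = span{v} = span{(6, 1, 2, -2)}. Therefore (I - K) x = y is solvable iff <y, v> = 0, i.e. iff 6y_1 + y_2 + 2y_3 - 2y_4 = 0. When this holds, K y = u (v·y) = 0, so (I - K) y = y and x = y is a particular solution; the full solution set is the line x = y + c·u = y + c·(1, -1, -1, 1), c ∈ C.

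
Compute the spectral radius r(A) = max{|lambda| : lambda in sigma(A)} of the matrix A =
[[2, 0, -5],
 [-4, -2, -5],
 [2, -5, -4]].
r(A) ≈ 8.4249

The eigenvalues of A are the roots of its characteristic polynomial. With M = A (coefficients from the trace, the sum of principal 2x2 minors, and det A):
  p(λ) = det(λ I - M) = λ^3 + 4λ^2 - 19λ + 154.
No integer candidate from the rational root theorem (±divisors of 154) is a root, so the roots are irrational. The cubic discriminant is Δ = -857216 < 0, so there is one real root and a complex-conjugate pair. p(-9) = -80 and p(-8) = 50 have opposite signs, so a root lies in (-9, -8); Newton's method refines it to λ ≈ -8.4249. Dividing out (λ - (-8.4249)) leaves approximately λ^2 - 4.4249λ + 18.2792. For λ^2 - 4.4249λ + 18.2792 the discriminant is -53.5371. It is negative, so the remaining roots are the complex-conjugate pair λ ≈ 2.2124 ± 3.6585i. Their product equals the constant term, so |λ|^2 ≈ 18.2792 and |λ| ≈ 4.2754.
Thus the eigenvalues (to 4 decimals) are -8.4249 (modulus 8.4249); 2.2124 ± 3.6585i (modulus 4.2754). The spectral radius is the largest modulus: r(A) ≈ 8.4249. (Cross-check: r(A) ≤ ||A||_2 ≈ 9.097; equality holds whenever A is normal, though it can also hold for some non-normal A.)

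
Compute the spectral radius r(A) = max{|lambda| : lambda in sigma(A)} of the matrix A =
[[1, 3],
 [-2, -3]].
r(A) = sqrt(3) ≈ 1.7321

The eigenvalues of A are the roots of its characteristic polynomial. With M = A (coefficients from the trace and determinant):
  p(λ) = det(λ I - M) = λ^2 + 2λ + 3.
For λ^2 + 2λ + 3 the discriminant is -8. It is negative, so the roots are the complex-conjugate pair λ = -1 ± (sqrt(8)/2) i ≈ -1 ± 1.4142i. For a conjugate pair the product of the roots equals the constant term, so |λ|^2 = 3 and |λ| = sqrt(3) ≈ 1.7321.
Thus the eigenvalues (to 4 decimals) are -1 ± 1.4142i (modulus 1.7321). The spectral radius is the largest modulus: r(A) = sqrt(3) ≈ 1.7321. (Cross-check: r(A) ≤ ||A||_2 ≈ 4.7541; equality holds whenever A is normal, though it can also hold for some non-normal A.)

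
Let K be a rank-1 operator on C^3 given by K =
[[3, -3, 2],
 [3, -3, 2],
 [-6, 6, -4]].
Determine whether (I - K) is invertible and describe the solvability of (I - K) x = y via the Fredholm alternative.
(I - K) is invertible (det(I - K) = 5 ≠ 0), so for every y in C^3 the equation (I - K) x = y has a unique solution.

K has rank 1, so it is an outer product K = u v^T: every row of K is a multiple of one row vector. Reading off the entries, u = (-1, -1, 2) and v = (-3, 3, -2) (row i of K equals u_i·v^T). A rank-one matrix u v^T satisfies K u = u (v·u) and kills the (2)-dimensional subspace v^⊥, so its characteristic polynomial is lambda^2 (lambda - v·u) with v·u = tr K = -4. Hence the eigenvalues of I - K are 1 (multiplicity 2) and 1 - (-4) = 5, so det(I - K) = 5. (Direct check: I - K =
[[-2, 3, -2],
 [-3, 4, -2],
 [6, -6, 5]]
has determinant 5.) The finite-dimensional Fredholm alternative says: either (I - K) is invertible, or ker(I - K) ≠ {0} and then range(I - K) = ker((I - K)^*)^⊥, with dim ker(I - K) = dim ker((I - K)^*). Since det(I - K) ≠ 0, 1 is not an eigenvalue of K and ker(I - K) = {0}, so we are in the first case: for every y there is a unique x = (I - K)^(-1) y. Explicitly, by the Sherman–Morrison formula, (I - u v^T)^(-1) = I + u v^T/(1 - v·u), i.e. (I - K)^(-1) = I + K/(5).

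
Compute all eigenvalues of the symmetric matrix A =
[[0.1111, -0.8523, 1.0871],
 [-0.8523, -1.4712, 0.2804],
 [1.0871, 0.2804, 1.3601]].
sigma(A) ≈ {-2, 0, 2}

A is real symmetric, so its spectrum consists of real eigenvalues. Expanding the characteristic polynomial of the displayed matrix gives
  det(λ I - A) = p(λ) = λ^3 + (0)λ^2 + (-4)λ + (0).
Solving p(λ) = 0 yields eigenvalues ≈ -2, 0, 2. (A is shown rounded to 4 decimals, so these recover the underlying integer eigenvalues to within that precision.)
Verification: the trace of A = 0 equals the sum of eigenvalues 0, and det(A) ≈ 0.0000 matches the eigenvalue product 0.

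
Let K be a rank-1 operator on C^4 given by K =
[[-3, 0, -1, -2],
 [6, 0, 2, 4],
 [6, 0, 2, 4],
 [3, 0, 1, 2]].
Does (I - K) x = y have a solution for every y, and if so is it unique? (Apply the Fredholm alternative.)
(I - K) is singular (det(I - K) = 0, i.e. 1 ∈ sigma(K)). (I - K) x = y is solvable iff y ⊥ ker((I - K)^*) = span{(-3, 0, -1, -2)}, i.e. iff -3y_1 - y_3 - 2y_4 = 0. When solvable, the solutions are x = y + c·(1, -2, -2, -1), c arbitrary (ker(I - K) = span{(1, -2, -2, -1)}, dimension 1).

K has rank 1, so it is an outer product K = u v^T: every row of K is a multiple of one row vector. Reading off the entries, u = (1, -2, -2, -1) and v = (-3, 0, -1, -2) (row i of K equals u_i·v^T). A rank-one matrix u v^T satisfies K u = u (v·u) and kills the (3)-dimensional subspace v^⊥, so its characteristic polynomial is lambda^3 (lambda - v·u) with v·u = tr K = 1. Hence the eigenvalues of I - K are 1 (multiplicity 3) and 1 - (1) = 0, so det(I - K) = 0. (Direct check: I - K =
[[4, 0, 1, 2],
 [-6, 1, -2, -4],
 [-6, 0, -1, -4],
 [-3, 0, -1, -1]]
has determinant 0.) So 1 is an eigenvalue of K and (I - K) is not invertible. The finite-dimensional Fredholm alternative says: either (I - K) is invertible, or ker(I - K) ≠ {0} and then range(I - K) = ker((I - K)^*)^⊥, with dim ker(I - K) = dim ker((I - K)^*). We are in the second case, so we need both kernels. Kernel of I - K: (I - K) u = u - u (v·u) = u - u = 0, so ker(I - K) = span{u} = span{(1, -2, -2, -1)} (it is exactly 1-dimensional because rank(I - K) = 3). Kernel of the adjoint: K is real, so (I - K)^* = I - K^T = I - v u^T, and (I - v u^T) v = v - v (u·v) = 0; hence ker((I - K)^*) = span{v} = span{(-3, 0, -1, -2)}. Therefore (I - K) x = y is solvable iff <y, v> = 0, i.e. iff -3y_1 - y_3 - 2y_4 = 0. When this holds, K y = u (v·y) = 0, so (I - K) y = y and x = y is a particular solution; the full solution set is the line x = y + c·u = y + c·(1, -2, -2, -1), c ∈ C.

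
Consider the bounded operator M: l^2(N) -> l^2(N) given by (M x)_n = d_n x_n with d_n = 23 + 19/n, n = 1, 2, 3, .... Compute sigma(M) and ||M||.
sigma(M) = {23 + 19/n : n ≥ 1} ∪ {23}; ||M|| = 42

A bounded diagonal operator on l^2 with diagonal entries d_n has spectrum equal to the closure of {d_n : n ≥ 1}: every d_n is an eigenvalue (with eigenvector e_n), so {d_n} ⊂ sigma(M); the spectrum is closed, so its closure is too; and for lambda not in the closure, (M - lambda I) has bounded inverse (the diagonal entries 1/(d_n - lambda) are bounded). For our sequence d_n = 23 + 19/n, n = 1, 2, 3, ...:
  - {d_n} = {23 + 19/n : n ≥ 1}; the only limit point is 23
  - closure = {23 + 19/n : n ≥ 1} ∪ {23}
For the norm: a diagonal operator has ||M|| = sup_n |d_n|. Here d_n = 23 + 19/n is positive and decreasing, so sup_n |d_n| = d_1 = 23 + 19 = 42. So ||M|| = 42.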